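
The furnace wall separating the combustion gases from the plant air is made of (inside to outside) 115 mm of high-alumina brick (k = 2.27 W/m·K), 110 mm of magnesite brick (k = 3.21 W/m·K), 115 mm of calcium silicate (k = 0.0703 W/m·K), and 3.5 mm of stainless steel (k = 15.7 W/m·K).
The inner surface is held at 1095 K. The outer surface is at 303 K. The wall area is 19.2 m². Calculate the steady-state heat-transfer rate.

Using the resistance-network approach (series):
R_high-alumina brick = L/(kA) = 0.115/(2.27×19.2) = 0.002639 K/W
R_magnesite brick = L/(kA) = 0.11/(3.21×19.2) = 0.001785 K/W
R_calcium silicate = L/(kA) = 0.115/(0.0703×19.2) = 0.0852 K/W
R_stainless steel = L/(kA) = 0.0035/(15.7×19.2) = 1.161×10^-5 K/W
R_total = 0.08964 K/W
Q = ΔT / R_total = 792 / 0.08964

Q ≈ 8840 W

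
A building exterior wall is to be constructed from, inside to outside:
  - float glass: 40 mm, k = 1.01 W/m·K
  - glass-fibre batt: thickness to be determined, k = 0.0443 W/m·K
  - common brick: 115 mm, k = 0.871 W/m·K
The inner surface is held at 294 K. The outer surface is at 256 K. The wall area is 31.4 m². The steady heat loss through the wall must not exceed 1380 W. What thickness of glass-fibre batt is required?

Thermal resistances in series:
R_float glass = L/(kA) = 0.04/(1.01×31.4) = 0.001261 K/W
R_common brick = L/(kA) = 0.115/(0.871×31.4) = 0.004205 K/W
Sum of the known resistances R_other = 0.005466 K/W
Required total resistance R_tot = ΔT/Q_allow = 38/1380 = 0.02754 K/W
R_glass-fibre batt = R_tot − R_other = 0.02207 K/W
L = R·k·A = 0.02207×0.0443×31.4

L ≈ 30.7 mm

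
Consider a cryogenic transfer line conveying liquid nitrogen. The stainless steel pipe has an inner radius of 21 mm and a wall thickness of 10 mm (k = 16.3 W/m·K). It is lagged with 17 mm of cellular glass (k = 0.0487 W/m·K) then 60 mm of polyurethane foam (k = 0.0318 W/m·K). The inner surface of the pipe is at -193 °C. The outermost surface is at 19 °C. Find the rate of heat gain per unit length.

Treating each annulus and film as a series resistance:
R_stainless steel pipe wall = ln(31/21)/(2π×16.3×1) = 0.003803 K/W
R_cellular glass = ln(48/31)/(2π×0.0487×1) = 1.429 K/W
R_polyurethane foam = ln(108/48)/(2π×0.0318×1) = 4.059 K/W
R_total = 5.491 K/W
Q = ΔT/R_total = 212/5.491

q′ ≈ 38.6 W/m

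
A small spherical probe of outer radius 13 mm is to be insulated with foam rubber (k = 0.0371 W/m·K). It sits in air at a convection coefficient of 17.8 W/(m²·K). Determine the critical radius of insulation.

For a sphere r_cr = 2k/h = 2×0.0371/17.8
r_cr = 4.17 mm; since the bare radius (13 mm) is above r_cr, any added insulation will reduce heat loss.

r_cr ≈ 4.17 mm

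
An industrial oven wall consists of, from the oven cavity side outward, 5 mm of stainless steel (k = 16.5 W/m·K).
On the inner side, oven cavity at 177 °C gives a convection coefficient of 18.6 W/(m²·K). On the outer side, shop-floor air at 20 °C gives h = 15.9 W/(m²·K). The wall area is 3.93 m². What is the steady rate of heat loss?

Using the resistance-network approach (series):
R_inner film = 1/(h_i·A) = 1/(18.6×3.93) = 0.01368 K/W
R_stainless steel = L/(kA) = 0.005/(16.5×3.93) = 7.711×10^-5 K/W
R_outer film = 1/(h_o·A) = 1/(15.9×3.93) = 0.016 K/W
R_total = 0.02976 K/W
Q = ΔT / R_total = 157 / 0.02976

Q ≈ 5280 W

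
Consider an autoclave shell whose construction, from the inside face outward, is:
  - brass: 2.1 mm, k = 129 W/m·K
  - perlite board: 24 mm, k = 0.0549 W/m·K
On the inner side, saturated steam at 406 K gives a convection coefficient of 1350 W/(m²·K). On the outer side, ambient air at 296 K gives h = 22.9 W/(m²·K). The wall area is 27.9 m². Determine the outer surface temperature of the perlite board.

Treating each layer as a thermal resistance in series:
R_inner film = 1/(h_i·A) = 1/(1350×27.9) = 2.655×10^-5 K/W
R_brass = L/(kA) = 0.0021/(129×27.9) = 5.835×10^-7 K/W
R_perlite board = L/(kA) = 0.024/(0.0549×27.9) = 0.01567 K/W
R_outer film = 1/(h_o·A) = 1/(22.9×27.9) = 0.001565 K/W
R_total = 0.01726 K/W;  Q = ΔT/R_total = 110/0.01726 = 6373 W
T_interface = T_inner − Q·ΣR(inner→interface) = 406 − 6370×0.0157

T ≈ 306 K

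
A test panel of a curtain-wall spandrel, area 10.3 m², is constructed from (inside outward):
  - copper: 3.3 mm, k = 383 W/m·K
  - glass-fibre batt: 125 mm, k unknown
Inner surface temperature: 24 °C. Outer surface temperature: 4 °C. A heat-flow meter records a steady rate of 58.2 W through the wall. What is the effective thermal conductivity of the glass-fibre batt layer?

k ≈ 0.0353 W/(m·K)

Treating each layer as a thermal resistance in series:
R_copper = L/(kA) = 0.0033/(383×10.3) = 8.365×10^-7 K/W
Sum of known resistances R_other = 8.365×10^-7 K/W
Total R = ΔT/Q = 20/58.2 = 0.3436 K/W
R_glass-fibre batt = R_total − R_other = 0.3436 K/W
k = L/(R·A) = 0.125/(0.3436×10.3)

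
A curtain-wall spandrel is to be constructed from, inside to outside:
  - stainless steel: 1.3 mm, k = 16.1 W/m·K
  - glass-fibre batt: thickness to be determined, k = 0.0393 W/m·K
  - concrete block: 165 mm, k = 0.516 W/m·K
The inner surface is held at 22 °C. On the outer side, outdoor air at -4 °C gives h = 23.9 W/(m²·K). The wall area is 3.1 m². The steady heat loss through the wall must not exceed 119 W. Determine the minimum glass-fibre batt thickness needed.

L ≈ 12.4 mm

Treating each layer as a thermal resistance in series:
R_stainless steel = L/(kA) = 0.0013/(16.1×3.1) = 2.605×10^-5 K/W
R_concrete block = L/(kA) = 0.165/(0.516×3.1) = 0.1032 K/W
R_outer film = 1/(h_o·A) = 1/(23.9×3.1) = 0.0135 K/W
Sum of the known resistances R_other = 0.1167 K/W
Required total resistance R_tot = ΔT/Q_allow = 26/119 = 0.2185 K/W
R_glass-fibre batt = R_tot − R_other = 0.1018 K/W
L = R·k·A = 0.1018×0.0393×3.1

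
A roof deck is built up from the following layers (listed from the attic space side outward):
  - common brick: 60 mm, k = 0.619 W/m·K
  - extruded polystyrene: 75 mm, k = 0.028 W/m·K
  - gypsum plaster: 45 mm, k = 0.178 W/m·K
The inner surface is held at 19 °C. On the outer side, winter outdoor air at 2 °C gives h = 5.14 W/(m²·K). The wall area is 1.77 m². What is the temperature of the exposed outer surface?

T ≈ 3.03 °C

Using the resistance-network approach (series):
R_common brick = L/(kA) = 0.06/(0.619×1.77) = 0.05476 K/W
R_extruded polystyrene = L/(kA) = 0.075/(0.028×1.77) = 1.513 K/W
R_gypsum plaster = L/(kA) = 0.045/(0.178×1.77) = 0.1428 K/W
R_outer film = 1/(h_o·A) = 1/(5.14×1.77) = 0.1099 K/W
R_total = 1.821 K/W;  Q = ΔT/R_total = 17/1.821 = 9.336 W
T_interface = T_inner − Q·ΣR(inner→interface) = 19 − 9.34×1.711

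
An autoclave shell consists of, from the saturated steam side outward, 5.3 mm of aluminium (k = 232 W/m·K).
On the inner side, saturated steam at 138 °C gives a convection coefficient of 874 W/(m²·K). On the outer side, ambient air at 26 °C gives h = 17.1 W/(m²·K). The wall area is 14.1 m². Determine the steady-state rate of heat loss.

Model the wall as resistances in series:
R_inner film = 1/(h_i·A) = 1/(874×14.1) = 8.115×10^-5 K/W
R_aluminium = L/(kA) = 0.0053/(232×14.1) = 1.62×10^-6 K/W
R_outer film = 1/(h_o·A) = 1/(17.1×14.1) = 0.004147 K/W
R_total = 0.00423 K/W
Q = ΔT / R_total = 112 / 0.00423

Q ≈ 26500 W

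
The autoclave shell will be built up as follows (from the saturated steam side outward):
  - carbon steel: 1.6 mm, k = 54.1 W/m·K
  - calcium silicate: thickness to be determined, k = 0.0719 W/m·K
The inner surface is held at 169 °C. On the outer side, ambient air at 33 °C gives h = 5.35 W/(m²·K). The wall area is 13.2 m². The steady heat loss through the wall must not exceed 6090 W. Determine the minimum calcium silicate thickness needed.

L ≈ 7.75 mm

Model the wall as resistances in series:
R_carbon steel = L/(kA) = 0.0016/(54.1×13.2) = 2.241×10^-6 K/W
R_outer film = 1/(h_o·A) = 1/(5.35×13.2) = 0.01416 K/W
Sum of the known resistances R_other = 0.01416 K/W
Required total resistance R_tot = ΔT/Q_allow = 136/6090 = 0.02233 K/W
R_calcium silicate = R_tot − R_other = 0.008169 K/W
L = R·k·A = 0.008169×0.0719×13.2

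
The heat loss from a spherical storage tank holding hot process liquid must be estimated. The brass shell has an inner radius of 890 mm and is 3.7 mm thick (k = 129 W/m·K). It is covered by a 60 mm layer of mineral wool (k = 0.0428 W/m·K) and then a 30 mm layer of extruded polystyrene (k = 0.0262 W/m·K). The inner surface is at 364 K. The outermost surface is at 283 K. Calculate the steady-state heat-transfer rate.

For a spherical shell R = (1/r₁ − 1/r₂)/(4πk); film R = 1/(h·4πr²). In series:
R_brass shell = (1/0.89 − 1/0.8937)/(4π×129) = 2.87×10^-6 K/W
R_mineral wool = (1/0.8937 − 1/0.9537)/(4π×0.0428) = 0.1309 K/W
R_extruded polystyrene = (1/0.9537 − 1/0.9837)/(4π×0.0262) = 0.09713 K/W
R_total = 0.228 K/W
Q = ΔT/R_total = 81/0.228

Q ≈ 355 W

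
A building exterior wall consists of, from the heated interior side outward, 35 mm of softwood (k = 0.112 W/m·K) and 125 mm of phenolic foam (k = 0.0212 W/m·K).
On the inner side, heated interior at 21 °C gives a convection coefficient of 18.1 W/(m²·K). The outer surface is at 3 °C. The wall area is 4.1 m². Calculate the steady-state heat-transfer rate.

Q ≈ 11.8 W

Thermal resistances in series:
R_inner film = 1/(h_i·A) = 1/(18.1×4.1) = 0.01348 K/W
R_softwood = L/(kA) = 0.035/(0.112×4.1) = 0.07622 K/W
R_phenolic foam = L/(kA) = 0.125/(0.0212×4.1) = 1.438 K/W
R_total = 1.528 K/W
Q = ΔT / R_total = 18 / 1.528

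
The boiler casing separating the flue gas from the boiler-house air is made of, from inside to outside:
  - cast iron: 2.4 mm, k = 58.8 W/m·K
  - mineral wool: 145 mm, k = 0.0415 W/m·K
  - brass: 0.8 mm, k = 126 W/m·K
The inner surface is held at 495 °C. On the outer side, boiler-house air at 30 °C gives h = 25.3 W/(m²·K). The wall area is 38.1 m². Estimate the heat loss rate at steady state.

Model the wall as resistances in series:
R_cast iron = L/(kA) = 0.0024/(58.8×38.1) = 1.071×10^-6 K/W
R_mineral wool = L/(kA) = 0.145/(0.0415×38.1) = 0.09171 K/W
R_brass = L/(kA) = 0.0008/(126×38.1) = 1.666×10^-7 K/W
R_outer film = 1/(h_o·A) = 1/(25.3×38.1) = 0.001037 K/W
R_total = 0.09274 K/W
Q = ΔT / R_total = 465 / 0.09274

Q ≈ 5010 W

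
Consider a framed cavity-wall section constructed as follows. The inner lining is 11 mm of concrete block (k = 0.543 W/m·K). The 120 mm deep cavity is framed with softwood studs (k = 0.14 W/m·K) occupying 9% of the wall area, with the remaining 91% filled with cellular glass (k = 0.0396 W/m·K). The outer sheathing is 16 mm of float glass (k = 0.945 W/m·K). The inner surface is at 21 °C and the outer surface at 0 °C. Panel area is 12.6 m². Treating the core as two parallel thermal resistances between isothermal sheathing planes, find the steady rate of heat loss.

Sheathing layers in series; stud and cavity paths in parallel between them.
R_inner = 0.011/(0.543×12.6) = 0.001608 K/W
R_stud  = 0.12/(0.14×0.09×12.6) = 0.7559 K/W
R_cav   = 0.12/(0.0396×0.91×12.6) = 0.2643 K/W
1/R_core = 1/R_stud + 1/R_cav → R_core = 0.1958 K/W
R_outer = 0.016/(0.945×12.6) = 0.001344 K/W
R_total = 0.1988 K/W
Q = ΔT/R_total = 21/0.1988

Q ≈ 106 W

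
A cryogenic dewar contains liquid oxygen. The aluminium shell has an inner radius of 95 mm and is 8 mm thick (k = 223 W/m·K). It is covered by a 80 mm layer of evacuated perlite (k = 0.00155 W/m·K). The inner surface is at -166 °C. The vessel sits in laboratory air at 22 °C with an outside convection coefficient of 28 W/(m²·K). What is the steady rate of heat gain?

Radial (spherical) resistances in series:
R_aluminium shell = (1/0.095 − 1/0.103)/(4π×223) = 2.918×10^-4 K/W
R_evacuated perlite = (1/0.103 − 1/0.183)/(4π×0.00155) = 217.9 K/W
R_outer film = 1/(h·4πr_o²) = 1/(28×4π×0.183²) = 0.08487 K/W
R_total = 218 K/W
Q = ΔT/R_total = 188/218

Q ≈ 0.862 W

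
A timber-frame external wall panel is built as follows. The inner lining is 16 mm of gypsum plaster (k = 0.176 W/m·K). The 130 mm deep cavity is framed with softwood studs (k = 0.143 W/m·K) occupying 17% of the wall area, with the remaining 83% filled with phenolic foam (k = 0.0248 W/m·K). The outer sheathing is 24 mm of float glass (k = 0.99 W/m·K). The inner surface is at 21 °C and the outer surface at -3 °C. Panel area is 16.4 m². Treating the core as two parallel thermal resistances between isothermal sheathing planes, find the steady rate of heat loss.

Q ≈ 131 W

Sheathing layers in series; stud and cavity paths in parallel between them.
R_inner = 0.016/(0.176×16.4) = 0.005543 K/W
R_stud  = 0.13/(0.143×0.17×16.4) = 0.3261 K/W
R_cav   = 0.13/(0.0248×0.83×16.4) = 0.3851 K/W
1/R_core = 1/R_stud + 1/R_cav → R_core = 0.1766 K/W
R_outer = 0.024/(0.99×16.4) = 0.001478 K/W
R_total = 0.1836 K/W
Q = ΔT/R_total = 24/0.1836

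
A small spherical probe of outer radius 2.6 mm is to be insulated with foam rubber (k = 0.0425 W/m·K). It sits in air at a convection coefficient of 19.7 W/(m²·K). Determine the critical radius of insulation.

For a sphere r_cr = 2k/h = 2×0.0425/19.7
r_cr = 4.31 mm; since the bare radius (2.6 mm) is below r_cr, adding a thin layer of insulation will *increase* heat loss.

r_cr ≈ 4.31 mm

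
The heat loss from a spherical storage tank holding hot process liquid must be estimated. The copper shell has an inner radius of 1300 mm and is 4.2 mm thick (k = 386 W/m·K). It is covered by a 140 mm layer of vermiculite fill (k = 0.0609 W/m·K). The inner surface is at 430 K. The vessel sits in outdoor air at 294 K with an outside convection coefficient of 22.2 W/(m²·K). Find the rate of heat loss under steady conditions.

Q ≈ 1380 W

For a spherical shell R = (1/r₁ − 1/r₂)/(4πk); film R = 1/(h·4πr²). In series:
R_copper shell = (1/1.3 − 1/1.3042)/(4π×386) = 5.107×10^-7 K/W
R_vermiculite fill = (1/1.3042 − 1/1.4442)/(4π×0.0609) = 0.09712 K/W
R_outer film = 1/(h·4πr_o²) = 1/(22.2×4π×1.4442²) = 0.001719 K/W
R_total = 0.09884 K/W
Q = ΔT/R_total = 136/0.09884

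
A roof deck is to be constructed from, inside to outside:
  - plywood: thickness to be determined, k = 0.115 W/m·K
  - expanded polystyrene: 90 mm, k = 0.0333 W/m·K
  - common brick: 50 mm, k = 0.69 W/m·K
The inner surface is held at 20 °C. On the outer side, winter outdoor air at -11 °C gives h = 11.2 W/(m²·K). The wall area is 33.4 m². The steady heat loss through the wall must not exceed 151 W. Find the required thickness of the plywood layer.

L ≈ 459 mm

Model the wall as resistances in series:
R_expanded polystyrene = L/(kA) = 0.09/(0.0333×33.4) = 0.08092 K/W
R_common brick = L/(kA) = 0.05/(0.69×33.4) = 0.00217 K/W
R_outer film = 1/(h_o·A) = 1/(11.2×33.4) = 0.002673 K/W
Sum of the known resistances R_other = 0.08576 K/W
Required total resistance R_tot = ΔT/Q_allow = 31/151 = 0.2053 K/W
R_plywood = R_tot − R_other = 0.1195 K/W
L = R·k·A = 0.1195×0.115×33.4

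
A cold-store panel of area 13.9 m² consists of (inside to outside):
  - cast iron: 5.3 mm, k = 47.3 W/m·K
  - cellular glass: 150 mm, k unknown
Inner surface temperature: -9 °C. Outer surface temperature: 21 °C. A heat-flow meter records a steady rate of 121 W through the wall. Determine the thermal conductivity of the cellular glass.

k ≈ 0.0435 W/(m·K)

Series thermal resistances:
R_cast iron = L/(kA) = 0.0053/(47.3×13.9) = 8.061×10^-6 K/W
Sum of known resistances R_other = 8.061×10^-6 K/W
Total R = ΔT/Q = 30/121 = 0.2479 K/W
R_cellular glass = R_total − R_other = 0.2479 K/W
k = L/(R·A) = 0.15/(0.2479×13.9)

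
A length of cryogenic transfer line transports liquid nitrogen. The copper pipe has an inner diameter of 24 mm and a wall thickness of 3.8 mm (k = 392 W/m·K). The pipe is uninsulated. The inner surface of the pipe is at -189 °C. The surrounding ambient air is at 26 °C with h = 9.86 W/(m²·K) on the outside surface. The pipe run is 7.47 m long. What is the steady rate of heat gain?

Cylindrical conduction, so R = ln(r₂/r₁)/(2πkL) per layer, in series:
R_copper pipe wall = ln(15.8/12)/(2π×392×7.47) = 1.495×10^-5 K/W
R_outer film = 1/(h_o·2πr_oL) = 1/(9.86×2π×0.0158×7.47) = 0.1368 K/W
R_total = 0.1368 K/W
Q = ΔT/R_total = 215/0.1368

Q ≈ 1570 W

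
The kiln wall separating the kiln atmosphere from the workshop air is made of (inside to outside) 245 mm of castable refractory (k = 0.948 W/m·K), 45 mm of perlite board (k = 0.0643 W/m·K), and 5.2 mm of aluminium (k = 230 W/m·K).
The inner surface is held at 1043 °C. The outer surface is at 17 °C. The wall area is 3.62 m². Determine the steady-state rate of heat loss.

Q ≈ 3880 W

Using the resistance-network approach (series):
R_castable refractory = L/(kA) = 0.245/(0.948×3.62) = 0.07139 K/W
R_perlite board = L/(kA) = 0.045/(0.0643×3.62) = 0.1933 K/W
R_aluminium = L/(kA) = 0.0052/(230×3.62) = 6.245×10^-6 K/W
R_total = 0.2647 K/W
Q = ΔT / R_total = 1026 / 0.2647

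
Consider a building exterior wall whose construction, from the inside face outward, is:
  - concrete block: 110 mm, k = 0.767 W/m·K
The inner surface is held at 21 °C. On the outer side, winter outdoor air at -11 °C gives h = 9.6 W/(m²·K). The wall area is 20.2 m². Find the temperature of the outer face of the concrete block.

T ≈ 2.46 °C

Model the wall as resistances in series:
R_concrete block = L/(kA) = 0.11/(0.767×20.2) = 0.0071 K/W
R_outer film = 1/(h_o·A) = 1/(9.6×20.2) = 0.005157 K/W
R_total = 0.01226 K/W;  Q = ΔT/R_total = 32/0.01226 = 2611 W
T_interface = T_inner − Q·ΣR(inner→interface) = 21 − 2610×0.0071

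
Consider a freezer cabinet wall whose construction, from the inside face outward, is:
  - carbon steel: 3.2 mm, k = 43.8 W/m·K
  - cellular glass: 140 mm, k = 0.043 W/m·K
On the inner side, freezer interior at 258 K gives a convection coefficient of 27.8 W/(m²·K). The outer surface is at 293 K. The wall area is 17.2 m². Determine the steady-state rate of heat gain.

Treating each layer as a thermal resistance in series:
R_inner film = 1/(h_i·A) = 1/(27.8×17.2) = 0.002091 K/W
R_carbon steel = L/(kA) = 0.0032/(43.8×17.2) = 4.248×10^-6 K/W
R_cellular glass = L/(kA) = 0.14/(0.043×17.2) = 0.1893 K/W
R_total = 0.1914 K/W
Q = ΔT / R_total = 35 / 0.1914

Q ≈ 183 W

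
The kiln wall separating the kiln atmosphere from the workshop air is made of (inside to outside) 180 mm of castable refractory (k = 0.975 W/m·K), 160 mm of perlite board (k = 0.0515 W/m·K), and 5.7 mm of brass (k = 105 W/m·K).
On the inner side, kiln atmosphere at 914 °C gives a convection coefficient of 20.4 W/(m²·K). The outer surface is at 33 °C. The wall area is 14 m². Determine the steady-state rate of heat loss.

Using the resistance-network approach (series):
R_inner film = 1/(h_i·A) = 1/(20.4×14) = 0.003501 K/W
R_castable refractory = L/(kA) = 0.18/(0.975×14) = 0.01319 K/W
R_perlite board = L/(kA) = 0.16/(0.0515×14) = 0.2219 K/W
R_brass = L/(kA) = 0.0057/(105×14) = 3.878×10^-6 K/W
R_total = 0.2386 K/W
Q = ΔT / R_total = 881 / 0.2386

Q ≈ 3690 W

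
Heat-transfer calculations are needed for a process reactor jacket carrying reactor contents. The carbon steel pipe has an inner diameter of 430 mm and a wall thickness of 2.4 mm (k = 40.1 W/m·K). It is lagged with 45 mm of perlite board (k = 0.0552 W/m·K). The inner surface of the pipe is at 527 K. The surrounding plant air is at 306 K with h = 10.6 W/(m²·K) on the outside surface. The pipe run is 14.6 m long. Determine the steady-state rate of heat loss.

Per-layer cylindrical resistances, series-summed:
R_carbon steel pipe wall = ln(217.4/215)/(2π×40.1×14.6) = 3.018×10^-6 K/W
R_perlite board = ln(262.4/217.4)/(2π×0.0552×14.6) = 0.03715 K/W
R_outer film = 1/(h_o·2πr_oL) = 1/(10.6×2π×0.2624×14.6) = 0.003919 K/W
R_total = 0.04107 K/W
Q = ΔT/R_total = 221/0.04107

Q ≈ 5380 W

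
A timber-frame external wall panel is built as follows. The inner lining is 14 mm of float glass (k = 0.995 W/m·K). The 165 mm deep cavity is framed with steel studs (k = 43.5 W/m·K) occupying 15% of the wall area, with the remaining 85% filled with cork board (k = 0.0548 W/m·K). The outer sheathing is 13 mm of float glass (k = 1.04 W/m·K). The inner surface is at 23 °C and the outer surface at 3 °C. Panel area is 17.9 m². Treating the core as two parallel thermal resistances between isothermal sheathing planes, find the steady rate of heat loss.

Sheathing layers in series; stud and cavity paths in parallel between them.
R_inner = 0.014/(0.995×17.9) = 7.861×10^-4 K/W
R_stud  = 0.165/(43.5×0.15×17.9) = 0.001413 K/W
R_cav   = 0.165/(0.0548×0.85×17.9) = 0.1979 K/W
1/R_core = 1/R_stud + 1/R_cav → R_core = 0.001403 K/W
R_outer = 0.013/(1.04×17.9) = 6.983×10^-4 K/W
R_total = 0.002887 K/W
Q = ΔT/R_total = 20/0.002887

Q ≈ 6930 W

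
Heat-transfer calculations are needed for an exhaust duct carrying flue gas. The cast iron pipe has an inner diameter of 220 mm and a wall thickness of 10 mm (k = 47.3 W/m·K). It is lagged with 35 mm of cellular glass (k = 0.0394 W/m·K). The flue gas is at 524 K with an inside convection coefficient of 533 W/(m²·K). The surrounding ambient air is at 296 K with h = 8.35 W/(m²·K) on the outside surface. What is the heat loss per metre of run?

q′ ≈ 197 W/m

Radial resistances (cylindrical: R_cond = ln(r_o/r_i)/(2πkL), R_conv = 1/(h·2πrL)):
R_inner film = 1/(h_i·2πr₁L) = 1/(533×2π×0.11×1) = 0.002715 K/W
R_cast iron pipe wall = ln(120/110)/(2π×47.3×1) = 2.928×10^-4 K/W
R_cellular glass = ln(155/120)/(2π×0.0394×1) = 1.034 K/W
R_outer film = 1/(h_o·2πr_oL) = 1/(8.35×2π×0.155×1) = 0.123 K/W
R_total = 1.16 K/W
Q = ΔT/R_total = 228/1.16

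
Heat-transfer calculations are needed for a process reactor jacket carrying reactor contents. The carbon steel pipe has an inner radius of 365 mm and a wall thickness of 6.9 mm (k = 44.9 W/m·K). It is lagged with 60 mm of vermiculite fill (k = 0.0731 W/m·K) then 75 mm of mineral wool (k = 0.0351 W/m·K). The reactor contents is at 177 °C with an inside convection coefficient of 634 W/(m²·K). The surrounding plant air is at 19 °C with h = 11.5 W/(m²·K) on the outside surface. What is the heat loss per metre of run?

Treating each annulus and film as a series resistance:
R_inner film = 1/(h_i·2πr₁L) = 1/(634×2π×0.365×1) = 6.878×10^-4 K/W
R_carbon steel pipe wall = ln(371.9/365)/(2π×44.9×1) = 6.638×10^-5 K/W
R_vermiculite fill = ln(431.9/371.9)/(2π×0.0731×1) = 0.3256 K/W
R_mineral wool = ln(506.9/431.9)/(2π×0.0351×1) = 0.726 K/W
R_outer film = 1/(h_o·2πr_oL) = 1/(11.5×2π×0.5069×1) = 0.0273 K/W
R_total = 1.08 K/W
Q = ΔT/R_total = 158/1.08

q′ ≈ 146 W/m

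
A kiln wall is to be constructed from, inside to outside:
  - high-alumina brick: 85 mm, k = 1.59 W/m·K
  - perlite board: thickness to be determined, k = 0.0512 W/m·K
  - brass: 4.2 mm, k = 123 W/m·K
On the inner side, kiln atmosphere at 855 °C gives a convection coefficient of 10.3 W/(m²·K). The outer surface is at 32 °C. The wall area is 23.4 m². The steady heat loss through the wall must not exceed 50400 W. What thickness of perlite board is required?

Model the wall as resistances in series:
R_inner film = 1/(h_i·A) = 1/(10.3×23.4) = 0.004149 K/W
R_high-alumina brick = L/(kA) = 0.085/(1.59×23.4) = 0.002285 K/W
R_brass = L/(kA) = 0.0042/(123×23.4) = 1.459×10^-6 K/W
Sum of the known resistances R_other = 0.006435 K/W
Required total resistance R_tot = ΔT/Q_allow = 823/50400 = 0.01633 K/W
R_perlite board = R_tot − R_other = 0.009894 K/W
L = R·k·A = 0.009894×0.0512×23.4

L ≈ 11.9 mm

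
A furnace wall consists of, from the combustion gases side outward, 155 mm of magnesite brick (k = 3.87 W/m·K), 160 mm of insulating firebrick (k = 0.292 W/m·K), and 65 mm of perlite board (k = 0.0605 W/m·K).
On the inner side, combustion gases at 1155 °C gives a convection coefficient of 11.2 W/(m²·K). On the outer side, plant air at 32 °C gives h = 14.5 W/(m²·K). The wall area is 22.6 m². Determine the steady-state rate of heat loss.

Q ≈ 13900 W

Treating each layer as a thermal resistance in series:
R_inner film = 1/(h_i·A) = 1/(11.2×22.6) = 0.003951 K/W
R_magnesite brick = L/(kA) = 0.155/(3.87×22.6) = 0.001772 K/W
R_insulating firebrick = L/(kA) = 0.16/(0.292×22.6) = 0.02425 K/W
R_perlite board = L/(kA) = 0.065/(0.0605×22.6) = 0.04754 K/W
R_outer film = 1/(h_o·A) = 1/(14.5×22.6) = 0.003052 K/W
R_total = 0.08056 K/W
Q = ΔT / R_total = 1123 / 0.08056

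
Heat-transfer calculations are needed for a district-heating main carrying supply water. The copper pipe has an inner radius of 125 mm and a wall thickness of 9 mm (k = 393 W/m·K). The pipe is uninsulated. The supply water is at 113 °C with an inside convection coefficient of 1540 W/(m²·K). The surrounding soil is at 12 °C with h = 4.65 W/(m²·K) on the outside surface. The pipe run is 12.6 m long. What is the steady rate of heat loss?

Q ≈ 4970 W

Radial resistances (cylindrical: R_cond = ln(r_o/r_i)/(2πkL), R_conv = 1/(h·2πrL)):
R_inner film = 1/(h_i·2πr₁L) = 1/(1540×2π×0.125×12.6) = 6.562×10^-5 K/W
R_copper pipe wall = ln(134/125)/(2π×393×12.6) = 2.235×10^-6 K/W
R_outer film = 1/(h_o·2πr_oL) = 1/(4.65×2π×0.134×12.6) = 0.02027 K/W
R_total = 0.02034 K/W
Q = ΔT/R_total = 101/0.02034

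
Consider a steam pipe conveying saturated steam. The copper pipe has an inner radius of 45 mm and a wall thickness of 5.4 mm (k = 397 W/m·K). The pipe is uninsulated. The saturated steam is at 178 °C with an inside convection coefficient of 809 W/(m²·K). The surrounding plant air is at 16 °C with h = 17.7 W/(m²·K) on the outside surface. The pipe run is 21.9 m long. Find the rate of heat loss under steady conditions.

For a radial system each layer contributes R = ln(r_out/r_in)/(2πkL); films add R = 1/(hA).
R_inner film = 1/(h_i·2πr₁L) = 1/(809×2π×0.045×21.9) = 1.996×10^-4 K/W
R_copper pipe wall = ln(50.4/45)/(2π×397×21.9) = 2.075×10^-6 K/W
R_outer film = 1/(h_o·2πr_oL) = 1/(17.7×2π×0.0504×21.9) = 0.008147 K/W
R_total = 0.008348 K/W
Q = ΔT/R_total = 162/0.008348

Q ≈ 19400 W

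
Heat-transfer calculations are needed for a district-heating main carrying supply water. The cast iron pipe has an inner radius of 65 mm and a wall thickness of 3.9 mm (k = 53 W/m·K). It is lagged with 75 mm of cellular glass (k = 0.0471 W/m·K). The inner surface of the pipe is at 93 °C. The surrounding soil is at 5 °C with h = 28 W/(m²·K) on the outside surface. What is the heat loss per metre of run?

Radial resistances (cylindrical: R_cond = ln(r_o/r_i)/(2πkL), R_conv = 1/(h·2πrL)):
R_cast iron pipe wall = ln(68.9/65)/(2π×53×1) = 1.75×10^-4 K/W
R_cellular glass = ln(143.9/68.9)/(2π×0.0471×1) = 2.489 K/W
R_outer film = 1/(h_o·2πr_oL) = 1/(28×2π×0.1439×1) = 0.0395 K/W
R_total = 2.528 K/W
Q = ΔT/R_total = 88/2.528

q′ ≈ 34.8 W/m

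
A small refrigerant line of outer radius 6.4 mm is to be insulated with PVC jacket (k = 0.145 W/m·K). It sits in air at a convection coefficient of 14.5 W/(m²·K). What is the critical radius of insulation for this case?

For a cylinder r_cr = k/h = 0.145/14.5
r_cr = 10 mm; since the bare radius (6.4 mm) is below r_cr, adding a thin layer of insulation will *increase* heat loss.

r_cr ≈ 10 mm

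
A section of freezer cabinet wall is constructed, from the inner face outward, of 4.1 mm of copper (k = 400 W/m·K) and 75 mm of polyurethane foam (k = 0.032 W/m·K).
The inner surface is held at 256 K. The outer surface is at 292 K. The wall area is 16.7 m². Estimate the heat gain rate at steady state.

Model the wall as resistances in series:
R_copper = L/(kA) = 0.0041/(400×16.7) = 6.138×10^-7 K/W
R_polyurethane foam = L/(kA) = 0.075/(0.032×16.7) = 0.1403 K/W
R_total = 0.1403 K/W
Q = ΔT / R_total = 36 / 0.1403

Q ≈ 257 W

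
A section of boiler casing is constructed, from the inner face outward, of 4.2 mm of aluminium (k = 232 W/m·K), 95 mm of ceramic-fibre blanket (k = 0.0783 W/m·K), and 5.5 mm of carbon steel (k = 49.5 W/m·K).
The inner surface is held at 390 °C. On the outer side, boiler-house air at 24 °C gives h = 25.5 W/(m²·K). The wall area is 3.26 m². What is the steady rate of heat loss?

Thermal resistances in series:
R_aluminium = L/(kA) = 0.0042/(232×3.26) = 5.553×10^-6 K/W
R_ceramic-fibre blanket = L/(kA) = 0.095/(0.0783×3.26) = 0.3722 K/W
R_carbon steel = L/(kA) = 0.0055/(49.5×3.26) = 3.408×10^-5 K/W
R_outer film = 1/(h_o·A) = 1/(25.5×3.26) = 0.01203 K/W
R_total = 0.3842 K/W
Q = ΔT / R_total = 366 / 0.3842

Q ≈ 953 W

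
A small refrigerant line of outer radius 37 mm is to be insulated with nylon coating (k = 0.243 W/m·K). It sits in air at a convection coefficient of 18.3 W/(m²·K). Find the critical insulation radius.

r_cr ≈ 13.3 mm

For a cylinder r_cr = k/h = 0.243/18.3
r_cr = 13.3 mm; since the bare radius (37 mm) is above r_cr, any added insulation will reduce heat loss.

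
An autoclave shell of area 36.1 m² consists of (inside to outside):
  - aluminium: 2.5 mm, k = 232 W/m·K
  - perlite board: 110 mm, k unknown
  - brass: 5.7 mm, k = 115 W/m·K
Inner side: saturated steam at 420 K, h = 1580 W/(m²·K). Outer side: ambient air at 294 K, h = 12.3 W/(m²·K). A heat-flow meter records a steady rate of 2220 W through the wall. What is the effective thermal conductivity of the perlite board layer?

Model the wall as resistances in series:
R_inner film = 1/(h_i·A) = 1/(1580×36.1) = 1.753×10^-5 K/W
R_aluminium = L/(kA) = 0.0025/(232×36.1) = 2.985×10^-7 K/W
R_brass = L/(kA) = 0.0057/(115×36.1) = 1.373×10^-6 K/W
R_outer film = 1/(h_o·A) = 1/(12.3×36.1) = 0.002252 K/W
Sum of known resistances R_other = 0.002271 K/W
Total R = ΔT/Q = 126/2220 = 0.05676 K/W
R_perlite board = R_total − R_other = 0.05449 K/W
k = L/(R·A) = 0.11/(0.05449×36.1)

k ≈ 0.0559 W/(m·K)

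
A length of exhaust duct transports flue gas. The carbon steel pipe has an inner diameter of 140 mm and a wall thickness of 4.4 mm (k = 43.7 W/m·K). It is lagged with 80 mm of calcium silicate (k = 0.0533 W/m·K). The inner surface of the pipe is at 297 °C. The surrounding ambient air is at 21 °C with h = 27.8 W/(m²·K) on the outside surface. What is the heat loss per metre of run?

q′ ≈ 124 W/m

Per-layer cylindrical resistances, series-summed:
R_carbon steel pipe wall = ln(74.4/70)/(2π×43.7×1) = 2.22×10^-4 K/W
R_calcium silicate = ln(154.4/74.4)/(2π×0.0533×1) = 2.18 K/W
R_outer film = 1/(h_o·2πr_oL) = 1/(27.8×2π×0.1544×1) = 0.03708 K/W
R_total = 2.217 K/W
Q = ΔT/R_total = 276/2.217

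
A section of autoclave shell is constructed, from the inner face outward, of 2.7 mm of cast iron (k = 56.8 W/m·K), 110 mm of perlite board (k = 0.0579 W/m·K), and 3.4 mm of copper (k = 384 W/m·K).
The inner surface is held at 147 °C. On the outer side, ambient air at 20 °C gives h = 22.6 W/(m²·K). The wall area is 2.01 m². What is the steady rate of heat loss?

Q ≈ 131 W

Using the resistance-network approach (series):
R_cast iron = L/(kA) = 0.0027/(56.8×2.01) = 2.365×10^-5 K/W
R_perlite board = L/(kA) = 0.11/(0.0579×2.01) = 0.9452 K/W
R_copper = L/(kA) = 0.0034/(384×2.01) = 4.405×10^-6 K/W
R_outer film = 1/(h_o·A) = 1/(22.6×2.01) = 0.02201 K/W
R_total = 0.9672 K/W
Q = ΔT / R_total = 127 / 0.9672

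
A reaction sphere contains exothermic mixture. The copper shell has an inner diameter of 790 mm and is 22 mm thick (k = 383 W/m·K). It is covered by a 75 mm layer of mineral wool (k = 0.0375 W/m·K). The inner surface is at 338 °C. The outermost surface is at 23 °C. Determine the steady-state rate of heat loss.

Radial (spherical) resistances in series:
R_copper shell = (1/0.395 − 1/0.417)/(4π×383) = 2.775×10^-5 K/W
R_mineral wool = (1/0.417 − 1/0.492)/(4π×0.0375) = 0.7757 K/W
R_total = 0.7758 K/W
Q = ΔT/R_total = 315/0.7758

Q ≈ 406 W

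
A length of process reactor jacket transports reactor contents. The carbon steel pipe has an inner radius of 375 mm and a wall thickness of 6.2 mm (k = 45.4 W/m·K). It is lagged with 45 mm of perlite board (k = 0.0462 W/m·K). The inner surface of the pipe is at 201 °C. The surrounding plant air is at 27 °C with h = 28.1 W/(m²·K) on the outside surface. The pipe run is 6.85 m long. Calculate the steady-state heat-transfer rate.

Treating each annulus and film as a series resistance:
R_carbon steel pipe wall = ln(381.2/375)/(2π×45.4×6.85) = 8.392×10^-6 K/W
R_perlite board = ln(426.2/381.2)/(2π×0.0462×6.85) = 0.05612 K/W
R_outer film = 1/(h_o·2πr_oL) = 1/(28.1×2π×0.4262×6.85) = 0.00194 K/W
R_total = 0.05807 K/W
Q = ΔT/R_total = 174/0.05807

Q ≈ 3000 W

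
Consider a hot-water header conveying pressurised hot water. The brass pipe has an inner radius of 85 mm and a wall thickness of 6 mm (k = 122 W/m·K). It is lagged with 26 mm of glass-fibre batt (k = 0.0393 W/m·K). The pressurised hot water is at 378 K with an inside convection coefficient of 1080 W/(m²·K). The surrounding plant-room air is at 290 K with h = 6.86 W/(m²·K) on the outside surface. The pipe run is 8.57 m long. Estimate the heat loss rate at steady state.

Q ≈ 619 W

For a radial system each layer contributes R = ln(r_out/r_in)/(2πkL); films add R = 1/(hA).
R_inner film = 1/(h_i·2πr₁L) = 1/(1080×2π×0.085×8.57) = 2.023×10^-4 K/W
R_brass pipe wall = ln(91/85)/(2π×122×8.57) = 1.038×10^-5 K/W
R_glass-fibre batt = ln(117/91)/(2π×0.0393×8.57) = 0.1188 K/W
R_outer film = 1/(h_o·2πr_oL) = 1/(6.86×2π×0.117×8.57) = 0.02314 K/W
R_total = 0.1421 K/W
Q = ΔT/R_total = 88/0.1421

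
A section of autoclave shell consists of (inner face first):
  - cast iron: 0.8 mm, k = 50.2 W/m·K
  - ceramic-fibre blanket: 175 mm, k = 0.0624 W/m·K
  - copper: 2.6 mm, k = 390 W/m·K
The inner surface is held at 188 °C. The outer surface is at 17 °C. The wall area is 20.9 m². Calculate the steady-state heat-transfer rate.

Treating each layer as a thermal resistance in series:
R_cast iron = L/(kA) = 0.0008/(50.2×20.9) = 7.625×10^-7 K/W
R_ceramic-fibre blanket = L/(kA) = 0.175/(0.0624×20.9) = 0.1342 K/W
R_copper = L/(kA) = 0.0026/(390×20.9) = 3.19×10^-7 K/W
R_total = 0.1342 K/W
Q = ΔT / R_total = 171 / 0.1342

Q ≈ 1270 W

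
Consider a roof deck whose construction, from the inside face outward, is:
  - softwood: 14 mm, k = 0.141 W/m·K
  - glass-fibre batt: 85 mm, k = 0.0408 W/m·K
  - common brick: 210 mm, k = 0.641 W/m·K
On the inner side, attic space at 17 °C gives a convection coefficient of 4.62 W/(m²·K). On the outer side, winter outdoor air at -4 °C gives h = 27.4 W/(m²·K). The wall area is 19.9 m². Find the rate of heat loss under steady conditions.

Q ≈ 151 W

Series thermal resistances:
R_inner film = 1/(h_i·A) = 1/(4.62×19.9) = 0.01088 K/W
R_softwood = L/(kA) = 0.014/(0.141×19.9) = 0.004989 K/W
R_glass-fibre batt = L/(kA) = 0.085/(0.0408×19.9) = 0.1047 K/W
R_common brick = L/(kA) = 0.21/(0.641×19.9) = 0.01646 K/W
R_outer film = 1/(h_o·A) = 1/(27.4×19.9) = 0.001834 K/W
R_total = 0.1389 K/W
Q = ΔT / R_total = 21 / 0.1389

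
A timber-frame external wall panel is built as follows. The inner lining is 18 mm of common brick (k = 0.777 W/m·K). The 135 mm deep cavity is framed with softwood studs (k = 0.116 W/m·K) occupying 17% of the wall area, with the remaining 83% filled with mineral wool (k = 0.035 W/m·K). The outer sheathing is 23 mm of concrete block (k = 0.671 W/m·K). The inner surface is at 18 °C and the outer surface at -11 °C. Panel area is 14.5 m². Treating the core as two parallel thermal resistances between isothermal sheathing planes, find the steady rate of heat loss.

Sheathing layers in series; stud and cavity paths in parallel between them.
R_inner = 0.018/(0.777×14.5) = 0.001598 K/W
R_stud  = 0.135/(0.116×0.17×14.5) = 0.4721 K/W
R_cav   = 0.135/(0.035×0.83×14.5) = 0.3205 K/W
1/R_core = 1/R_stud + 1/R_cav → R_core = 0.1909 K/W
R_outer = 0.023/(0.671×14.5) = 0.002364 K/W
R_total = 0.1949 K/W
Q = ΔT/R_total = 29/0.1949

Q ≈ 149 W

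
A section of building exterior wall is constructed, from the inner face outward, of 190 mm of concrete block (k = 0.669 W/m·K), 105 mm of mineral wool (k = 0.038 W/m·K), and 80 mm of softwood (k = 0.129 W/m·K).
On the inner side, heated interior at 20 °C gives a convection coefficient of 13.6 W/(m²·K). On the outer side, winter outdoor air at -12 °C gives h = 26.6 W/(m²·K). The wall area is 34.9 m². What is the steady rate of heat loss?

Model the wall as resistances in series:
R_inner film = 1/(h_i·A) = 1/(13.6×34.9) = 0.002107 K/W
R_concrete block = L/(kA) = 0.19/(0.669×34.9) = 0.008138 K/W
R_mineral wool = L/(kA) = 0.105/(0.038×34.9) = 0.07917 K/W
R_softwood = L/(kA) = 0.08/(0.129×34.9) = 0.01777 K/W
R_outer film = 1/(h_o·A) = 1/(26.6×34.9) = 0.001077 K/W
R_total = 0.1083 K/W
Q = ΔT / R_total = 32 / 0.1083

Q ≈ 296 W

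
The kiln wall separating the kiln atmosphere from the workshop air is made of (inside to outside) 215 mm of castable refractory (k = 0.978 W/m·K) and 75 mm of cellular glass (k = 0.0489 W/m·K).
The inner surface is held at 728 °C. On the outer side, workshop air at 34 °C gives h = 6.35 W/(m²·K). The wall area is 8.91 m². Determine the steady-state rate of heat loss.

Using the resistance-network approach (series):
R_castable refractory = L/(kA) = 0.215/(0.978×8.91) = 0.02467 K/W
R_cellular glass = L/(kA) = 0.075/(0.0489×8.91) = 0.1721 K/W
R_outer film = 1/(h_o·A) = 1/(6.35×8.91) = 0.01767 K/W
R_total = 0.2145 K/W
Q = ΔT / R_total = 694 / 0.2145

Q ≈ 3240 W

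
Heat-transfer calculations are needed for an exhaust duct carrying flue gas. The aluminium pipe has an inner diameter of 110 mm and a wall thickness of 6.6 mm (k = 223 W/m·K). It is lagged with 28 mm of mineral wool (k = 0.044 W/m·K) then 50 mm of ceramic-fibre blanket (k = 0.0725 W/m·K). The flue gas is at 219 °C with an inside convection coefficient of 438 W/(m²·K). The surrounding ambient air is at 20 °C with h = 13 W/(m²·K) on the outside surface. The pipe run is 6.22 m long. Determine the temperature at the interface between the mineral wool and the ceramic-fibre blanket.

Radial resistances (cylindrical: R_cond = ln(r_o/r_i)/(2πkL), R_conv = 1/(h·2πrL)):
R_inner film = 1/(h_i·2πr₁L) = 1/(438×2π×0.055×6.22) = 0.001062 K/W
R_aluminium pipe wall = ln(61.6/55)/(2π×223×6.22) = 1.3×10^-5 K/W
R_mineral wool = ln(89.6/61.6)/(2π×0.044×6.22) = 0.2179 K/W
R_ceramic-fibre blanket = ln(139.6/89.6)/(2π×0.0725×6.22) = 0.1565 K/W
R_outer film = 1/(h_o·2πr_oL) = 1/(13×2π×0.1396×6.22) = 0.0141 K/W
R_total = 0.3896 K/W
Q = ΔT/R_total = 199/0.3896
Q = 511 W
T_interface = T_inner − Q·ΣR(inner→interface) = 219 − 511×0.219

T ≈ 107 °C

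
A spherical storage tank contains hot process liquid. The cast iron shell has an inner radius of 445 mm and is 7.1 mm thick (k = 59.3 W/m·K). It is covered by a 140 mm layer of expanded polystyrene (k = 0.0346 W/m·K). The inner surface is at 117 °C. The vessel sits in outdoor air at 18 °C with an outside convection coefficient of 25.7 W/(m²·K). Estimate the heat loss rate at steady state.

Q ≈ 81.7 W

Each spherical layer contributes R = (1/r_i − 1/r_o)/(4πk):
R_cast iron shell = (1/0.445 − 1/0.4521)/(4π×59.3) = 4.736×10^-5 K/W
R_expanded polystyrene = (1/0.4521 − 1/0.5921)/(4π×0.0346) = 1.203 K/W
R_outer film = 1/(h·4πr_o²) = 1/(25.7×4π×0.5921²) = 0.008832 K/W
R_total = 1.212 K/W
Q = ΔT/R_total = 99/1.212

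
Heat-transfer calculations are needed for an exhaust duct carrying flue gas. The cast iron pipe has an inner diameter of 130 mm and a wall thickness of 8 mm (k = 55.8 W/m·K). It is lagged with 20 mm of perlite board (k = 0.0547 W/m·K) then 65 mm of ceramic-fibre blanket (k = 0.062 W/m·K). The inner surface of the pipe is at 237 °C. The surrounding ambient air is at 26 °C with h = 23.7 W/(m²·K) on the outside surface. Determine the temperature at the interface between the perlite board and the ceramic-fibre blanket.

T ≈ 166 °C

Radial resistances (cylindrical: R_cond = ln(r_o/r_i)/(2πkL), R_conv = 1/(h·2πrL)):
R_cast iron pipe wall = ln(73/65)/(2π×55.8×1) = 3.311×10^-4 K/W
R_perlite board = ln(93/73)/(2π×0.0547×1) = 0.7045 K/W
R_ceramic-fibre blanket = ln(158/93)/(2π×0.062×1) = 1.361 K/W
R_outer film = 1/(h_o·2πr_oL) = 1/(23.7×2π×0.158×1) = 0.0425 K/W
R_total = 2.108 K/W
Q = ΔT/R_total = 211/2.108
Q = 100 W/m
T_interface = T_inner − Q·ΣR(inner→interface) = 237 − 100×0.7049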